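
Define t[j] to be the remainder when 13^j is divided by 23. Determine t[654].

4

t[0] = 1; t[1] = 13; t[2] = 8; t[3] = 12; t[4] = 18; t[5] = 4; t[6] = 6; t[7] = 9; t[8] = 2; t[9] = 3; t[10] = 16; t[11] = 1.
The sequence repeats with period 11.
So t[654] = t[0 + ((654-0) mod 11)] = t[5] = 4.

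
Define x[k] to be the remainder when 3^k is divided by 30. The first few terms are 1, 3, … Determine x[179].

27

Listing terms: x[0] = 1,  x[1] = 3,  x[2] = 9,  x[3] = 27,  x[4] = 21,  x[5] = 3.
Since x[5] = x[1] = 3, the sequence is eventually periodic: after a pre-period of length 1 it cycles with period 4.
For k ≥ 1, x[k] depends only on (k - 1) mod 4. (179 - 1) mod 4 = 2, so x[179] = x[3] = 27.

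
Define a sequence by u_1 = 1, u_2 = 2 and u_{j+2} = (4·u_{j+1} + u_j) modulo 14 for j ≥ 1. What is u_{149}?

7

Listing terms: u_1 = 1,  u_2 = 2,  u_3 = 9,  u_4 = 10,  u_5 = 7,  u_6 = 10,  u_7 = 5,  u_8 = 2,  u_9 = 13,  u_{10} = 12,  u_{11} = 5,  u_{12} = 4,  u_{13} = 7,  u_{14} = 4,  u_{15} = 9,  u_{16} = 12,  u_{17} = 1,  u_{18} = 2.
Since (u_{17}, u_{18}) = (u_1, u_2) = (1, 2) (two consecutive terms determine the rest), the sequence is periodic with period 16.
So u_{149} = u_{1 + ((149-1) mod 16)} = u_5 = 7.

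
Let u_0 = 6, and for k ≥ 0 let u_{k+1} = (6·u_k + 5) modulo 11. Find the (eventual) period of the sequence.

Listing terms: u_0 = 6, u_1 = 8, u_2 = 9, u_3 = 4, u_4 = 7, u_5 = 3, u_6 = 1, u_7 = 0, u_8 = 5, u_9 = 2, u_{10} = 6.
The sequence repeats with period 10.

10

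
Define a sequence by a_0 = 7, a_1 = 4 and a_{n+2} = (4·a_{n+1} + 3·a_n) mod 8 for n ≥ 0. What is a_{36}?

We have a_0 = 7, a_1 = 4, a_2 = 5, a_3 = 0, a_4 = 7, a_5 = 4.
Since (a_4, a_5) = (a_0, a_1) = (7, 4) (two consecutive terms determine the rest), the sequence is periodic with period 4.
So a_{36} = a_{0 + ((36-0) mod 4)} = a_0 = 7.

7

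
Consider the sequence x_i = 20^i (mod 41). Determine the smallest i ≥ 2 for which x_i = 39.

Listing terms: x_1 = 20, x_2 = 31, x_3 = 5, x_4 = 18, x_5 = 32, x_6 = 25, x_7 = 8, x_8 = 37, x_9 = 2, x_{10} = 40, x_{11} = 21, x_{12} = 10, x_{13} = 36, x_{14} = 23, x_{15} = 9, x_{16} = 16, x_{17} = 33, x_{18} = 4, x_{19} = 39, x_{20} = 1, x_{21} = 20.
The sequence repeats with period 20.
The value 39 first appears (with i ≥ 2) at x_{19}.

19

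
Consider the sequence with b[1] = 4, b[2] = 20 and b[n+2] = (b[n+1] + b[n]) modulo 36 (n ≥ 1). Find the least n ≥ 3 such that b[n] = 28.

16

We have b[1] = 4; b[2] = 20; b[3] = 24; b[4] = 8; b[5] = 32; b[6] = 4; b[7] = 0; b[8] = 4; b[9] = 4; b[10] = 8; b[11] = 12; b[12] = 20; b[13] = 32; b[14] = 16; b[15] = 12; b[16] = 28; b[17] = 4; b[18] = 32; b[19] = 0; b[20] = 32; b[21] = 32; b[22] = 28; b[23] = 24; b[24] = 16; b[25] = 4; b[26] = 20.
Since (b[25], b[26]) = (b[1], b[2]) = (4, 20) (two consecutive terms determine the rest), the sequence is periodic with period 24.
The value 28 first appears (with n ≥ 3) at b[16].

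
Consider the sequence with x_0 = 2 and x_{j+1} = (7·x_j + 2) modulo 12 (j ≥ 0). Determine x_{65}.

Computing terms: x_0 = 2, x_1 = 4, x_2 = 6, x_3 = 8, x_4 = 10, x_5 = 0, x_6 = 2.
The sequence repeats with period 6.
(65 - 0) mod 6 = 5, so x_{65} = x_5 = 0.

0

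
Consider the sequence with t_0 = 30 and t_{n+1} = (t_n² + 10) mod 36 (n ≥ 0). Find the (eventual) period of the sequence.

t_0 = 30; t_1 = 10; t_2 = 2; t_3 = 14; t_4 = 26; t_5 = 2.
Since t_5 = t_2 = 2, the sequence is eventually periodic: after a pre-period of length 2 it cycles with period 3.

3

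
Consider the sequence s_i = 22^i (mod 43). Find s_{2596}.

Computing terms: s_0 = 1; s_1 = 22; s_2 = 11; s_3 = 27; s_4 = 35; s_5 = 39; s_6 = 41; s_7 = 42; s_8 = 21; s_9 = 32; s_{10} = 16; s_{11} = 8; s_{12} = 4; s_{13} = 2; s_{14} = 1.
The sequence repeats with period 14.
(2596 - 0) mod 14 = 6, so s_{2596} = s_6 = 41.

41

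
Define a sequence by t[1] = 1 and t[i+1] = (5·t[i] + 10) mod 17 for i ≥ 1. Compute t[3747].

We have t[1] = 1,  t[2] = 15,  t[3] = 0,  t[4] = 10,  t[5] = 9,  t[6] = 4,  t[7] = 13,  t[8] = 7,  t[9] = 11,  t[10] = 14,  t[11] = 12,  t[12] = 2,  t[13] = 3,  t[14] = 8,  t[15] = 16,  t[16] = 5,  t[17] = 1.
The sequence repeats with period 16.
(3747 - 1) mod 16 = 2, so t[3747] = t[3] = 0.

0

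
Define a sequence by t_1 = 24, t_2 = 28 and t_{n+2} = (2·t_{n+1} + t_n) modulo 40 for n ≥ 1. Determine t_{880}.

28

t_1 = 24; t_2 = 28; t_3 = 0; t_4 = 28; t_5 = 16; t_6 = 20; t_7 = 16; t_8 = 12; t_9 = 0; t_{10} = 12; t_{11} = 24; t_{12} = 20; t_{13} = 24; t_{14} = 28.
The sequence repeats with period 12.
So t_{880} = t_{1 + ((880-1) mod 12)} = t_4 = 28.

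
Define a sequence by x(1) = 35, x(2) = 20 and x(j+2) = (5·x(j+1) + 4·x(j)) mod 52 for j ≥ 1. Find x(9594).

x(1) = 35, x(2) = 20, x(3) = 32, x(4) = 32, x(5) = 28, x(6) = 8, x(7) = 48, x(8) = 12, x(9) = 44, x(10) = 8, x(11) = 8, x(12) = 20, x(13) = 28, x(14) = 12, x(15) = 16, x(16) = 24, x(17) = 28, x(18) = 28, x(19) = 44, x(20) = 20, x(21) = 16, x(22) = 4, x(23) = 32, x(24) = 20, x(25) = 20, x(26) = 24, x(27) = 44, x(28) = 4, x(29) = 40, x(30) = 8, x(31) = 44, x(32) = 44, x(33) = 32, x(34) = 24, x(35) = 40, x(36) = 36, x(37) = 28, x(38) = 24, x(39) = 24, x(40) = 8, x(41) = 32, x(42) = 36, x(43) = 48, x(44) = 20, x(45) = 32.
Since (x(44), x(45)) = (x(2), x(3)) = (20, 32) (two consecutive terms determine the rest), the sequence is eventually periodic: after a pre-period of length 1 it cycles with period 42.
For j ≥ 2, x(j) depends only on (j - 2) mod 42. (9594 - 2) mod 42 = 16, so x(9594) = x(18) = 28.

28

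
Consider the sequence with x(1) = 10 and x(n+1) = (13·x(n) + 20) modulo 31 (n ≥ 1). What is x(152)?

x(1) = 10,  x(2) = 26,  x(3) = 17,  x(4) = 24,  x(5) = 22,  x(6) = 27,  x(7) = 30,  x(8) = 7,  x(9) = 18,  x(10) = 6,  x(11) = 5,  x(12) = 23,  x(13) = 9,  x(14) = 13,  x(15) = 3,  x(16) = 28,  x(17) = 12,  x(18) = 21,  x(19) = 14,  x(20) = 16,  x(21) = 11,  x(22) = 8,  x(23) = 0,  x(24) = 20,  x(25) = 1,  x(26) = 2,  x(27) = 15,  x(28) = 29,  x(29) = 25,  x(30) = 4,  x(31) = 10.
Since x(31) = x(1) = 10, the sequence is periodic with period 30.
(152 - 1) mod 30 = 1, so x(152) = x(2) = 26.

26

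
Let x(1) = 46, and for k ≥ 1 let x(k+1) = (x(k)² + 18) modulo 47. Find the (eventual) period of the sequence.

7

Computing terms: x(1) = 46,  x(2) = 19,  x(3) = 3,  x(4) = 27,  x(5) = 42,  x(6) = 43,  x(7) = 34,  x(8) = 46.
The sequence repeats with period 7.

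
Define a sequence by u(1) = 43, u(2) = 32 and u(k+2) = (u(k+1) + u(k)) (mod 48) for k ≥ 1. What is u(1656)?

37

Computing terms: u(1) = 43,  u(2) = 32,  u(3) = 27,  u(4) = 11,  u(5) = 38,  u(6) = 1,  u(7) = 39,  u(8) = 40,  u(9) = 31,  u(10) = 23,  u(11) = 6,  u(12) = 29,  u(13) = 35,  u(14) = 16,  u(15) = 3,  u(16) = 19,  u(17) = 22,  u(18) = 41,  u(19) = 15,  u(20) = 8,  u(21) = 23,  u(22) = 31,  u(23) = 6,  u(24) = 37,  u(25) = 43,  u(26) = 32.
Since (u(25), u(26)) = (u(1), u(2)) = (43, 32) (two consecutive terms determine the rest), the sequence is periodic with period 24.
(1656 - 1) mod 24 = 23, so u(1656) = u(24) = 37.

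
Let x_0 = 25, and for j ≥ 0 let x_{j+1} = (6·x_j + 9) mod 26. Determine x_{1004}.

Computing terms: x_0 = 25; x_1 = 3; x_2 = 1; x_3 = 15; x_4 = 21; x_5 = 5; x_6 = 13; x_7 = 9; x_8 = 11; x_9 = 23; x_{10} = 17; x_{11} = 7; x_{12} = 25.
The sequence repeats with period 12.
(1004 - 0) mod 12 = 8, so x_{1004} = x_8 = 11.

11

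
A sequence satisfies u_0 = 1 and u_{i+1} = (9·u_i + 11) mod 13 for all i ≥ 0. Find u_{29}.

9

Computing terms: u_0 = 1,  u_1 = 7,  u_2 = 9,  u_3 = 1.
Since u_3 = u_0 = 1, the sequence is periodic with period 3.
So u_{29} = u_{0 + ((29-0) mod 3)} = u_2 = 9.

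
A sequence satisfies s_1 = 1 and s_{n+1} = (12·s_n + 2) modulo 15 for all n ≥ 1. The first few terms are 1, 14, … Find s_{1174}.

14

Computing terms: s_1 = 1; s_2 = 14; s_3 = 5; s_4 = 2; s_5 = 11; s_6 = 14.
Since s_6 = s_2 = 14, the sequence is eventually periodic: after a pre-period of length 1 it cycles with period 4.
For n ≥ 2, s_n depends only on (n - 2) mod 4. (1174 - 2) mod 4 = 0, so s_{1174} = s_2 = 14.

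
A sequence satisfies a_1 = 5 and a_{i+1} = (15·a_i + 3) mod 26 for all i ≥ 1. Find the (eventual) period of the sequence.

12

Computing terms: a_1 = 5,  a_2 = 0,  a_3 = 3,  a_4 = 22,  a_5 = 21,  a_6 = 6,  a_7 = 15,  a_8 = 20,  a_9 = 17,  a_{10} = 24,  a_{11} = 25,  a_{12} = 14,  a_{13} = 5.
Since a_{13} = a_1 = 5, the sequence is periodic with period 12.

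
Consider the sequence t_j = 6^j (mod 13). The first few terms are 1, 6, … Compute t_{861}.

5

Listing terms: t_0 = 1, t_1 = 6, t_2 = 10, t_3 = 8, t_4 = 9, t_5 = 2, t_6 = 12, t_7 = 7, t_8 = 3, t_9 = 5, t_{10} = 4, t_{11} = 11, t_{12} = 1.
The sequence repeats with period 12.
So t_{861} = t_{0 + ((861-0) mod 12)} = t_9 = 5.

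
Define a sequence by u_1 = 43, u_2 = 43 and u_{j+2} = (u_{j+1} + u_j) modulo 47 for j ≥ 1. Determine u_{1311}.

u_1 = 43, u_2 = 43, u_3 = 39, u_4 = 35, u_5 = 27, u_6 = 15, u_7 = 42, u_8 = 10, u_9 = 5, u_{10} = 15, u_{11} = 20, u_{12} = 35, u_{13} = 8, u_{14} = 43, u_{15} = 4, u_{16} = 0, u_{17} = 4, u_{18} = 4, u_{19} = 8, u_{20} = 12, u_{21} = 20, u_{22} = 32, u_{23} = 5, u_{24} = 37, u_{25} = 42, u_{26} = 32, u_{27} = 27, u_{28} = 12, u_{29} = 39, u_{30} = 4, u_{31} = 43, u_{32} = 0, u_{33} = 43, u_{34} = 43.
The sequence repeats with period 32.
(1311 - 1) mod 32 = 30, so u_{1311} = u_{31} = 43.

43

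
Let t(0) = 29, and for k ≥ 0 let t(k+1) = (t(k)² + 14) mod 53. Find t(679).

13

Listing terms: t(0) = 29; t(1) = 7; t(2) = 10; t(3) = 8; t(4) = 25; t(5) = 3; t(6) = 23; t(7) = 13; t(8) = 24; t(9) = 7.
Since t(9) = t(1) = 7, the sequence is eventually periodic: after a pre-period of length 1 it cycles with period 8.
For k ≥ 1, t(k) depends only on (k - 1) mod 8. (679 - 1) mod 8 = 6, so t(679) = t(7) = 13.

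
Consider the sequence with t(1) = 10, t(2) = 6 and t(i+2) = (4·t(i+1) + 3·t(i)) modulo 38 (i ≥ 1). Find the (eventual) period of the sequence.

18

t(1) = 10, t(2) = 6, t(3) = 16, t(4) = 6, t(5) = 34, t(6) = 2, t(7) = 34, t(8) = 28, t(9) = 24, t(10) = 28, t(11) = 32, t(12) = 22, t(13) = 32, t(14) = 4, t(15) = 36, t(16) = 4, t(17) = 10, t(18) = 14, t(19) = 10, t(20) = 6.
Since (t(19), t(20)) = (t(1), t(2)) = (10, 6) (two consecutive terms determine the rest), the sequence is periodic with period 18.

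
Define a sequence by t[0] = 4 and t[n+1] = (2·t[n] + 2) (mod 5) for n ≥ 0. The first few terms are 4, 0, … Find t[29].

0

We have t[0] = 4,  t[1] = 0,  t[2] = 2,  t[3] = 1,  t[4] = 4.
The sequence repeats with period 4.
(29 - 0) mod 4 = 1, so t[29] = t[1] = 0.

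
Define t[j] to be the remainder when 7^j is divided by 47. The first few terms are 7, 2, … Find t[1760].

t[1] = 7, t[2] = 2, t[3] = 14, t[4] = 4, t[5] = 28, t[6] = 8, t[7] = 9, t[8] = 16, t[9] = 18, t[10] = 32, t[11] = 36, t[12] = 17, t[13] = 25, t[14] = 34, t[15] = 3, t[16] = 21, t[17] = 6, t[18] = 42, t[19] = 12, t[20] = 37, t[21] = 24, t[22] = 27, t[23] = 1, t[24] = 7.
Since t[24] = t[1] = 7, the sequence is periodic with period 23.
(1760 - 1) mod 23 = 11, so t[1760] = t[12] = 17.

17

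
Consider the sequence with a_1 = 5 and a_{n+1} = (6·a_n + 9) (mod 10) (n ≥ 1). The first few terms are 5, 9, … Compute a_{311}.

Computing terms: a_1 = 5; a_2 = 9; a_3 = 3; a_4 = 7; a_5 = 1; a_6 = 5.
The sequence repeats with period 5.
(311 - 1) mod 5 = 0, so a_{311} = a_1 = 5.

5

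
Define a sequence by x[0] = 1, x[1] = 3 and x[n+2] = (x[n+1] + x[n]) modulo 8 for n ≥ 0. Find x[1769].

We have x[0] = 1; x[1] = 3; x[2] = 4; x[3] = 7; x[4] = 3; x[5] = 2; x[6] = 5; x[7] = 7; x[8] = 4; x[9] = 3; x[10] = 7; x[11] = 2; x[12] = 1; x[13] = 3.
The sequence repeats with period 12.
So x[1769] = x[0 + ((1769-0) mod 12)] = x[5] = 2.

2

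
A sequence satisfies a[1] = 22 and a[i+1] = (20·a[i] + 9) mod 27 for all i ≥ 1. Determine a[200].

Computing terms: a[1] = 22,  a[2] = 17,  a[3] = 25,  a[4] = 23,  a[5] = 10,  a[6] = 20,  a[7] = 4,  a[8] = 8,  a[9] = 7,  a[10] = 14,  a[11] = 19,  a[12] = 11,  a[13] = 13,  a[14] = 26,  a[15] = 16,  a[16] = 5,  a[17] = 1,  a[18] = 2,  a[19] = 22.
The sequence repeats with period 18.
So a[200] = a[1 + ((200-1) mod 18)] = a[2] = 17.

17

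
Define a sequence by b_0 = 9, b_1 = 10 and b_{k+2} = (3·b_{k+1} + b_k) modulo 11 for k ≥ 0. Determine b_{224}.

We have b_0 = 9, b_1 = 10, b_2 = 6, b_3 = 6, b_4 = 2, b_5 = 1, b_6 = 5, b_7 = 5, b_8 = 9, b_9 = 10.
Since (b_8, b_9) = (b_0, b_1) = (9, 10) (two consecutive terms determine the rest), the sequence is periodic with period 8.
(224 - 0) mod 8 = 0, so b_{224} = b_0 = 9.

9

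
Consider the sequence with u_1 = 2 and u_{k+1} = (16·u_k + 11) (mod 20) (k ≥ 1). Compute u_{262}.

3

We have u_1 = 2, u_2 = 3, u_3 = 19, u_4 = 15, u_5 = 11, u_6 = 7, u_7 = 3.
Since u_7 = u_2 = 3, the sequence is eventually periodic: after a pre-period of length 1 it cycles with period 5.
For k ≥ 2, u_k depends only on (k - 2) mod 5. (262 - 2) mod 5 = 0, so u_{262} = u_2 = 3.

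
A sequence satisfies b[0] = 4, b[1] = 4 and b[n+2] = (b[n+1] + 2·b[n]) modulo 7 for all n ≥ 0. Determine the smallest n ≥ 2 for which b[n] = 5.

Listing terms: b[0] = 4,  b[1] = 4,  b[2] = 5,  b[3] = 6,  b[4] = 2,  b[5] = 0,  b[6] = 4,  b[7] = 4.
The sequence repeats with period 6.
The value 5 first appears (with n ≥ 2) at b[2].

2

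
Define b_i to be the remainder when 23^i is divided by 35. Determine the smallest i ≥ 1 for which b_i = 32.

11

b_0 = 1, b_1 = 23, b_2 = 4, b_3 = 22, b_4 = 16, b_5 = 18, b_6 = 29, b_7 = 2, b_8 = 11, b_9 = 8, b_{10} = 9, b_{11} = 32, b_{12} = 1.
The sequence repeats with period 12.
The value 32 first appears (with i ≥ 1) at b_{11}.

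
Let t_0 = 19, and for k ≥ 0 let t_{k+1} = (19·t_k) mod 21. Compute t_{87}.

16

t_0 = 19, t_1 = 4, t_2 = 13, t_3 = 16, t_4 = 10, t_5 = 1, t_6 = 19.
Since t_6 = t_0 = 19, the sequence is periodic with period 6.
So t_{87} = t_{0 + ((87-0) mod 6)} = t_3 = 16.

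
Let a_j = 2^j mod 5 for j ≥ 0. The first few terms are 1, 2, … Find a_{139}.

3

Listing terms: a_0 = 1; a_1 = 2; a_2 = 4; a_3 = 3; a_4 = 1.
Since a_4 = a_0 = 1, the sequence is periodic with period 4.
(139 - 0) mod 4 = 3, so a_{139} = a_3 = 3.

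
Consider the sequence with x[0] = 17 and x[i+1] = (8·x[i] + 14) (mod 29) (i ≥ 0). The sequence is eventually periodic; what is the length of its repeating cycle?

28

Listing terms: x[0] = 17, x[1] = 5, x[2] = 25, x[3] = 11, x[4] = 15, x[5] = 18, x[6] = 13, x[7] = 2, x[8] = 1, x[9] = 22, x[10] = 16, x[11] = 26, x[12] = 19, x[13] = 21, x[14] = 8, x[15] = 20, x[16] = 0, x[17] = 14, x[18] = 10, x[19] = 7, x[20] = 12, x[21] = 23, x[22] = 24, x[23] = 3, x[24] = 9, x[25] = 28, x[26] = 6, x[27] = 4, x[28] = 17.
Since x[28] = x[0] = 17, the sequence is periodic with period 28.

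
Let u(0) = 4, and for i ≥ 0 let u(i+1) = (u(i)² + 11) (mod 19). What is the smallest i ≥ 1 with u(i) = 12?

3

u(0) = 4; u(1) = 8; u(2) = 18; u(3) = 12; u(4) = 3; u(5) = 1; u(6) = 12.
Since u(6) = u(3) = 12, the sequence is eventually periodic: after a pre-period of length 3 it cycles with period 3.
The value 12 first appears (with i ≥ 1) at u(3).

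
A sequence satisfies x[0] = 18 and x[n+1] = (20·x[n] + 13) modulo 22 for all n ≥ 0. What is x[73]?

Computing terms: x[0] = 18; x[1] = 21; x[2] = 15; x[3] = 5; x[4] = 3; x[5] = 7; x[6] = 21.
Since x[6] = x[1] = 21, the sequence is eventually periodic: after a pre-period of length 1 it cycles with period 5.
For n ≥ 1, x[n] depends only on (n - 1) mod 5. (73 - 1) mod 5 = 2, so x[73] = x[3] = 5.

5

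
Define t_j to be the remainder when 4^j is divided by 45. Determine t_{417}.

19

We have t_1 = 4; t_2 = 16; t_3 = 19; t_4 = 31; t_5 = 34; t_6 = 1; t_7 = 4.
The sequence repeats with period 6.
So t_{417} = t_{1 + ((417-1) mod 6)} = t_3 = 19.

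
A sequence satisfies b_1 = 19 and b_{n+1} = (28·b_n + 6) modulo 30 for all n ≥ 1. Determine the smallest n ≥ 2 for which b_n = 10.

3

We have b_1 = 19,  b_2 = 28,  b_3 = 10,  b_4 = 16,  b_5 = 4,  b_6 = 28.
Since b_6 = b_2 = 28, the sequence is eventually periodic: after a pre-period of length 1 it cycles with period 4.
The value 10 first appears (with n ≥ 2) at b_3.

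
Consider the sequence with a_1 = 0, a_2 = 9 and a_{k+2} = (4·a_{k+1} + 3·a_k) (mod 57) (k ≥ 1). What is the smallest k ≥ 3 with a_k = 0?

a_1 = 0,  a_2 = 9,  a_3 = 36,  a_4 = 0,  a_5 = 51,  a_6 = 33,  a_7 = 0,  a_8 = 42,  a_9 = 54,  a_{10} = 0,  a_{11} = 48,  a_{12} = 21,  a_{13} = 0,  a_{14} = 6,  a_{15} = 24,  a_{16} = 0,  a_{17} = 15,  a_{18} = 3,  a_{19} = 0,  a_{20} = 9.
The sequence repeats with period 18.
The value 0 first appears (with k ≥ 3) at a_4.

4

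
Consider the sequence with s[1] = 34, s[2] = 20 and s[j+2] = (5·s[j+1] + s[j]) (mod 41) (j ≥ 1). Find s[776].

Computing terms: s[1] = 34; s[2] = 20; s[3] = 11; s[4] = 34; s[5] = 17; s[6] = 37; s[7] = 38; s[8] = 22; s[9] = 25; s[10] = 24; s[11] = 22; s[12] = 11; s[13] = 36; s[14] = 27; s[15] = 7; s[16] = 21; s[17] = 30; s[18] = 7; s[19] = 24; s[20] = 4; s[21] = 3; s[22] = 19; s[23] = 16; s[24] = 17; s[25] = 19; s[26] = 30; s[27] = 5; s[28] = 14; s[29] = 34; s[30] = 20.
The sequence repeats with period 28.
(776 - 1) mod 28 = 19, so s[776] = s[20] = 4.

4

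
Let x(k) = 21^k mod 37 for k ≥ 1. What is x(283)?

Listing terms: x(1) = 21,  x(2) = 34,  x(3) = 11,  x(4) = 9,  x(5) = 4,  x(6) = 10,  x(7) = 25,  x(8) = 7,  x(9) = 36,  x(10) = 16,  x(11) = 3,  x(12) = 26,  x(13) = 28,  x(14) = 33,  x(15) = 27,  x(16) = 12,  x(17) = 30,  x(18) = 1,  x(19) = 21.
Since x(19) = x(1) = 21, the sequence is periodic with period 18.
So x(283) = x(1 + ((283-1) mod 18)) = x(13) = 28.

28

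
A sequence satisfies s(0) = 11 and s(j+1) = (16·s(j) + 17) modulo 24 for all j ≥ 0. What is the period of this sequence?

We have s(0) = 11; s(1) = 1; s(2) = 9; s(3) = 17; s(4) = 1.
Since s(4) = s(1) = 1, the sequence is eventually periodic: after a pre-period of length 1 it cycles with period 3.

3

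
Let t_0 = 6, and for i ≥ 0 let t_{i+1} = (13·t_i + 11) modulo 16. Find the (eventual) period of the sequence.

16

Computing terms: t_0 = 6; t_1 = 9; t_2 = 0; t_3 = 11; t_4 = 10; t_5 = 13; t_6 = 4; t_7 = 15; t_8 = 14; t_9 = 1; t_{10} = 8; t_{11} = 3; t_{12} = 2; t_{13} = 5; t_{14} = 12; t_{15} = 7; t_{16} = 6.
Since t_{16} = t_0 = 6, the sequence is periodic with period 16.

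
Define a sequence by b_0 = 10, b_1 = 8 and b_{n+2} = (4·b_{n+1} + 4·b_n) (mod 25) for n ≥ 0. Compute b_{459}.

15

Computing terms: b_0 = 10,  b_1 = 8,  b_2 = 22,  b_3 = 20,  b_4 = 18,  b_5 = 2,  b_6 = 5,  b_7 = 3,  b_8 = 7,  b_9 = 15,  b_{10} = 13,  b_{11} = 12,  b_{12} = 0,  b_{13} = 23,  b_{14} = 17,  b_{15} = 10,  b_{16} = 8.
Since (b_{15}, b_{16}) = (b_0, b_1) = (10, 8) (two consecutive terms determine the rest), the sequence is periodic with period 15.
So b_{459} = b_{0 + ((459-0) mod 15)} = b_9 = 15.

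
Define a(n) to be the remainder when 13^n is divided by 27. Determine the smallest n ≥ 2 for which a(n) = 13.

10

a(1) = 13,  a(2) = 7,  a(3) = 10,  a(4) = 22,  a(5) = 16,  a(6) = 19,  a(7) = 4,  a(8) = 25,  a(9) = 1,  a(10) = 13.
Since a(10) = a(1) = 13, the sequence is periodic with period 9.
The value 13 next appears (with n ≥ 2) at a(10).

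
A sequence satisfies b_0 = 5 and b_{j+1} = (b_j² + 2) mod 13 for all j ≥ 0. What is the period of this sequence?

4

Listing terms: b_0 = 5; b_1 = 1; b_2 = 3; b_3 = 11; b_4 = 6; b_5 = 12; b_6 = 3.
Since b_6 = b_2 = 3, the sequence is eventually periodic: after a pre-period of length 2 it cycles with period 4.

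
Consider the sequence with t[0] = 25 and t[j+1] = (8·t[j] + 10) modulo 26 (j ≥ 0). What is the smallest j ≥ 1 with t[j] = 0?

2

Listing terms: t[0] = 25,  t[1] = 2,  t[2] = 0,  t[3] = 10,  t[4] = 12,  t[5] = 2.
Since t[5] = t[1] = 2, the sequence is eventually periodic: after a pre-period of length 1 it cycles with period 4.
The value 0 first appears (with j ≥ 1) at t[2].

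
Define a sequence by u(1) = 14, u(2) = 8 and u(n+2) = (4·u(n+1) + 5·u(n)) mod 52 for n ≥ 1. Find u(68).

We have u(1) = 14; u(2) = 8; u(3) = 50; u(4) = 32; u(5) = 14; u(6) = 8.
Since (u(5), u(6)) = (u(1), u(2)) = (14, 8) (two consecutive terms determine the rest), the sequence is periodic with period 4.
So u(68) = u(1 + ((68-1) mod 4)) = u(4) = 32.

32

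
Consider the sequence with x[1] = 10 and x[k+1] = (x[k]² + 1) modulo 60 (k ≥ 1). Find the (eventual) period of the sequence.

We have x[1] = 10; x[2] = 41; x[3] = 2; x[4] = 5; x[5] = 26; x[6] = 17; x[7] = 50; x[8] = 41.
Since x[8] = x[2] = 41, the sequence is eventually periodic: after a pre-period of length 1 it cycles with period 6.

6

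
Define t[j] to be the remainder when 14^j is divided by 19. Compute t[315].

18

Computing terms: t[1] = 14, t[2] = 6, t[3] = 8, t[4] = 17, t[5] = 10, t[6] = 7, t[7] = 3, t[8] = 4, t[9] = 18, t[10] = 5, t[11] = 13, t[12] = 11, t[13] = 2, t[14] = 9, t[15] = 12, t[16] = 16, t[17] = 15, t[18] = 1, t[19] = 14.
The sequence repeats with period 18.
(315 - 1) mod 18 = 8, so t[315] = t[9] = 18.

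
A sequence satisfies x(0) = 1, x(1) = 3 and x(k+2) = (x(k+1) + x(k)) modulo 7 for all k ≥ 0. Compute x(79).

We have x(0) = 1, x(1) = 3, x(2) = 4, x(3) = 0, x(4) = 4, x(5) = 4, x(6) = 1, x(7) = 5, x(8) = 6, x(9) = 4, x(10) = 3, x(11) = 0, x(12) = 3, x(13) = 3, x(14) = 6, x(15) = 2, x(16) = 1, x(17) = 3.
The sequence repeats with period 16.
(79 - 0) mod 16 = 15, so x(79) = x(15) = 2.

2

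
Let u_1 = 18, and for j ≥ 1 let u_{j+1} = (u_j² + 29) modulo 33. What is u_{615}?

30

Computing terms: u_1 = 18, u_2 = 23, u_3 = 30, u_4 = 5, u_5 = 21, u_6 = 8, u_7 = 27, u_8 = 32, u_9 = 30.
Since u_9 = u_3 = 30, the sequence is eventually periodic: after a pre-period of length 2 it cycles with period 6.
For j ≥ 3, u_j depends only on (j - 3) mod 6. (615 - 3) mod 6 = 0, so u_{615} = u_3 = 30.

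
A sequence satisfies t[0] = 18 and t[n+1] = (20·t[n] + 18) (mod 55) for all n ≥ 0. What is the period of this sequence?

5

Listing terms: t[0] = 18; t[1] = 48; t[2] = 43; t[3] = 53; t[4] = 33; t[5] = 18.
Since t[5] = t[0] = 18, the sequence is periodic with period 5.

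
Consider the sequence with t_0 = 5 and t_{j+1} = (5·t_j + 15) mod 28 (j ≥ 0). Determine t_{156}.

5

We have t_0 = 5,  t_1 = 12,  t_2 = 19,  t_3 = 26,  t_4 = 5.
Since t_4 = t_0 = 5, the sequence is periodic with period 4.
So t_{156} = t_{0 + ((156-0) mod 4)} = t_0 = 5.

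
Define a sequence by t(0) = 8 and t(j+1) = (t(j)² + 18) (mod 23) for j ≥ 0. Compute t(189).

We have t(0) = 8, t(1) = 13, t(2) = 3, t(3) = 4, t(4) = 11, t(5) = 1, t(6) = 19, t(7) = 11.
Since t(7) = t(4) = 11, the sequence is eventually periodic: after a pre-period of length 4 it cycles with period 3.
For j ≥ 4, t(j) depends only on (j - 4) mod 3. (189 - 4) mod 3 = 2, so t(189) = t(6) = 19.

19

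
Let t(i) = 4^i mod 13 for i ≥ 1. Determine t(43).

t(1) = 4, t(2) = 3, t(3) = 12, t(4) = 9, t(5) = 10, t(6) = 1, t(7) = 4.
The sequence repeats with period 6.
So t(43) = t(1 + ((43-1) mod 6)) = t(1) = 4.

4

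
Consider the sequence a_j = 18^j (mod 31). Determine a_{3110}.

Listing terms: a_1 = 18; a_2 = 14; a_3 = 4; a_4 = 10; a_5 = 25; a_6 = 16; a_7 = 9; a_8 = 7; a_9 = 2; a_{10} = 5; a_{11} = 28; a_{12} = 8; a_{13} = 20; a_{14} = 19; a_{15} = 1; a_{16} = 18.
The sequence repeats with period 15.
So a_{3110} = a_{1 + ((3110-1) mod 15)} = a_5 = 25.

25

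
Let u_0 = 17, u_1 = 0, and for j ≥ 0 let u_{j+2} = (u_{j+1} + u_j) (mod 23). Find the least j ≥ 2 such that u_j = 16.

Computing terms: u_0 = 17,  u_1 = 0,  u_2 = 17,  u_3 = 17,  u_4 = 11,  u_5 = 5,  u_6 = 16,  u_7 = 21,  u_8 = 14,  u_9 = 12,  u_{10} = 3,  u_{11} = 15,  u_{12} = 18,  u_{13} = 10,  u_{14} = 5,  u_{15} = 15,  u_{16} = 20,  u_{17} = 12,  u_{18} = 9,  u_{19} = 21,  u_{20} = 7,  u_{21} = 5,  u_{22} = 12,  u_{23} = 17,  u_{24} = 6,  u_{25} = 0,  u_{26} = 6,  u_{27} = 6,  u_{28} = 12,  u_{29} = 18,  u_{30} = 7,  u_{31} = 2,  u_{32} = 9,  u_{33} = 11,  u_{34} = 20,  u_{35} = 8,  u_{36} = 5,  u_{37} = 13,  u_{38} = 18,  u_{39} = 8,  u_{40} = 3,  u_{41} = 11,  u_{42} = 14,  u_{43} = 2,  u_{44} = 16,  u_{45} = 18,  u_{46} = 11,  u_{47} = 6,  u_{48} = 17,  u_{49} = 0.
Since (u_{48}, u_{49}) = (u_0, u_1) = (17, 0) (two consecutive terms determine the rest), the sequence is periodic with period 48.
The value 16 first appears (with j ≥ 2) at u_6.

6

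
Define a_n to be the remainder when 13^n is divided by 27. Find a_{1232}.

a_1 = 13; a_2 = 7; a_3 = 10; a_4 = 22; a_5 = 16; a_6 = 19; a_7 = 4; a_8 = 25; a_9 = 1; a_{10} = 13.
The sequence repeats with period 9.
So a_{1232} = a_{1 + ((1232-1) mod 9)} = a_8 = 25.

25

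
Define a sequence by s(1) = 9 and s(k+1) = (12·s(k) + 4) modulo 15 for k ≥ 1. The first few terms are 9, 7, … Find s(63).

s(1) = 9; s(2) = 7; s(3) = 13; s(4) = 10; s(5) = 4; s(6) = 7.
Since s(6) = s(2) = 7, the sequence is eventually periodic: after a pre-period of length 1 it cycles with period 4.
For k ≥ 2, s(k) depends only on (k - 2) mod 4. (63 - 2) mod 4 = 1, so s(63) = s(3) = 13.

13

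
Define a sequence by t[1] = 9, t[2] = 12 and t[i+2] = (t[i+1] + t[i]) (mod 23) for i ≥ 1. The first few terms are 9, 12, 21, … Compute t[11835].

2

Listing terms: t[1] = 9, t[2] = 12, t[3] = 21, t[4] = 10, t[5] = 8, t[6] = 18, t[7] = 3, t[8] = 21, t[9] = 1, t[10] = 22, t[11] = 0, t[12] = 22, t[13] = 22, t[14] = 21, t[15] = 20, t[16] = 18, t[17] = 15, t[18] = 10, t[19] = 2, t[20] = 12, t[21] = 14, t[22] = 3, t[23] = 17, t[24] = 20, t[25] = 14, t[26] = 11, t[27] = 2, t[28] = 13, t[29] = 15, t[30] = 5, t[31] = 20, t[32] = 2, t[33] = 22, t[34] = 1, t[35] = 0, t[36] = 1, t[37] = 1, t[38] = 2, t[39] = 3, t[40] = 5, t[41] = 8, t[42] = 13, t[43] = 21, t[44] = 11, t[45] = 9, t[46] = 20, t[47] = 6, t[48] = 3, t[49] = 9, t[50] = 12.
Since (t[49], t[50]) = (t[1], t[2]) = (9, 12) (two consecutive terms determine the rest), the sequence is periodic with period 48.
So t[11835] = t[1 + ((11835-1) mod 48)] = t[27] = 2.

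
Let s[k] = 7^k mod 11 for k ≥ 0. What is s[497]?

Computing terms: s[0] = 1; s[1] = 7; s[2] = 5; s[3] = 2; s[4] = 3; s[5] = 10; s[6] = 4; s[7] = 6; s[8] = 9; s[9] = 8; s[10] = 1.
The sequence repeats with period 10.
So s[497] = s[0 + ((497-0) mod 10)] = s[7] = 6.

6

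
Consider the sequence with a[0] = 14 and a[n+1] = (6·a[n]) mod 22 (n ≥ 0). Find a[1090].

Computing terms: a[0] = 14; a[1] = 18; a[2] = 20; a[3] = 10; a[4] = 16; a[5] = 8; a[6] = 4; a[7] = 2; a[8] = 12; a[9] = 6; a[10] = 14.
The sequence repeats with period 10.
So a[1090] = a[0 + ((1090-0) mod 10)] = a[0] = 14.

14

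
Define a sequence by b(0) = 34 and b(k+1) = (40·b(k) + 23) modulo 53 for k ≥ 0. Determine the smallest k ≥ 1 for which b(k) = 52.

b(0) = 34; b(1) = 5; b(2) = 11; b(3) = 39; b(4) = 46; b(5) = 8; b(6) = 25; b(7) = 16; b(8) = 27; b(9) = 43; b(10) = 47; b(11) = 48; b(12) = 35; b(13) = 45; b(14) = 21; b(15) = 15; b(16) = 40; b(17) = 33; b(18) = 18; b(19) = 1; b(20) = 10; b(21) = 52; b(22) = 36; b(23) = 32; b(24) = 31; b(25) = 44; b(26) = 34.
The sequence repeats with period 26.
The value 52 first appears (with k ≥ 1) at b(21).

21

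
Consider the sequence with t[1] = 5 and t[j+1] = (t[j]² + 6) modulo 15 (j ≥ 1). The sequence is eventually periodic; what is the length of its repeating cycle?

3

We have t[1] = 5,  t[2] = 1,  t[3] = 7,  t[4] = 10,  t[5] = 1.
Since t[5] = t[2] = 1, the sequence is eventually periodic: after a pre-period of length 1 it cycles with period 3.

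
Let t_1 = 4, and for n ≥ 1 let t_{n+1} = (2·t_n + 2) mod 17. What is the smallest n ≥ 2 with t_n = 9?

5

Listing terms: t_1 = 4,  t_2 = 10,  t_3 = 5,  t_4 = 12,  t_5 = 9,  t_6 = 3,  t_7 = 8,  t_8 = 1,  t_9 = 4.
Since t_9 = t_1 = 4, the sequence is periodic with period 8.
The value 9 first appears (with n ≥ 2) at t_5.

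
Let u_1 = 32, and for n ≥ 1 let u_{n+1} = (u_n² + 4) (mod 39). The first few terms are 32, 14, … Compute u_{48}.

Listing terms: u_1 = 32,  u_2 = 14,  u_3 = 5,  u_4 = 29,  u_5 = 26,  u_6 = 17,  u_7 = 20,  u_8 = 14.
Since u_8 = u_2 = 14, the sequence is eventually periodic: after a pre-period of length 1 it cycles with period 6.
For n ≥ 2, u_n depends only on (n - 2) mod 6. (48 - 2) mod 6 = 4, so u_{48} = u_6 = 17.

17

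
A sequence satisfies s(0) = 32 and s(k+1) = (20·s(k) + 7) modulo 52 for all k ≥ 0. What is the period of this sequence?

12

s(0) = 32, s(1) = 23, s(2) = 51, s(3) = 39, s(4) = 7, s(5) = 43, s(6) = 35, s(7) = 31, s(8) = 3, s(9) = 15, s(10) = 47, s(11) = 11, s(12) = 19, s(13) = 23.
Since s(13) = s(1) = 23, the sequence is eventually periodic: after a pre-period of length 1 it cycles with period 12.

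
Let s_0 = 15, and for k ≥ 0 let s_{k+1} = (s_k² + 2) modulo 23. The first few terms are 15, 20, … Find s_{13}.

Listing terms: s_0 = 15,  s_1 = 20,  s_2 = 11,  s_3 = 8,  s_4 = 20.
Since s_4 = s_1 = 20, the sequence is eventually periodic: after a pre-period of length 1 it cycles with period 3.
For k ≥ 1, s_k depends only on (k - 1) mod 3. (13 - 1) mod 3 = 0, so s_{13} = s_1 = 20.

20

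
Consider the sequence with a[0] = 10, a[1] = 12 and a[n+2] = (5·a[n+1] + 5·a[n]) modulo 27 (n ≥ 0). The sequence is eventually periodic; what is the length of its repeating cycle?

27

a[0] = 10, a[1] = 12, a[2] = 2, a[3] = 16, a[4] = 9, a[5] = 17, a[6] = 22, a[7] = 6, a[8] = 5, a[9] = 1, a[10] = 3, a[11] = 20, a[12] = 7, a[13] = 0, a[14] = 8, a[15] = 13, a[16] = 24, a[17] = 23, a[18] = 19, a[19] = 21, a[20] = 11, a[21] = 25, a[22] = 18, a[23] = 26, a[24] = 4, a[25] = 15, a[26] = 14, a[27] = 10, a[28] = 12.
The sequence repeats with period 27.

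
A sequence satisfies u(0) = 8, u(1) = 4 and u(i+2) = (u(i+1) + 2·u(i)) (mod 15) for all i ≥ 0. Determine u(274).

u(0) = 8, u(1) = 4, u(2) = 5, u(3) = 13, u(4) = 8, u(5) = 4.
The sequence repeats with period 4.
So u(274) = u(0 + ((274-0) mod 4)) = u(2) = 5.

5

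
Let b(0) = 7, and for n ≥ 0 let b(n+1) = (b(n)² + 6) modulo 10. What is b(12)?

7

b(0) = 7; b(1) = 5; b(2) = 1; b(3) = 7.
The sequence repeats with period 3.
So b(12) = b(0 + ((12-0) mod 3)) = b(0) = 7.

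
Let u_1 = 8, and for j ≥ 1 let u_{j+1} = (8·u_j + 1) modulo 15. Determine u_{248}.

Listing terms: u_1 = 8,  u_2 = 5,  u_3 = 11,  u_4 = 14,  u_5 = 8.
Since u_5 = u_1 = 8, the sequence is periodic with period 4.
(248 - 1) mod 4 = 3, so u_{248} = u_4 = 14.

14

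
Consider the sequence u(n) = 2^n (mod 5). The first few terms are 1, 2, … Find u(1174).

Computing terms: u(0) = 1; u(1) = 2; u(2) = 4; u(3) = 3; u(4) = 1.
The sequence repeats with period 4.
So u(1174) = u(0 + ((1174-0) mod 4)) = u(2) = 4.

4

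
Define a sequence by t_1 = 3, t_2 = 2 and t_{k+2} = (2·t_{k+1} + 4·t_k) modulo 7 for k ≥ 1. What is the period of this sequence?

We have t_1 = 3; t_2 = 2; t_3 = 2; t_4 = 5; t_5 = 4; t_6 = 0; t_7 = 2; t_8 = 4; t_9 = 2; t_{10} = 6; t_{11} = 6; t_{12} = 1; t_{13} = 5; t_{14} = 0; t_{15} = 6; t_{16} = 5; t_{17} = 6; t_{18} = 4; t_{19} = 4; t_{20} = 3; t_{21} = 1; t_{22} = 0; t_{23} = 4; t_{24} = 1; t_{25} = 4; t_{26} = 5; t_{27} = 5; t_{28} = 2; t_{29} = 3; t_{30} = 0; t_{31} = 5; t_{32} = 3; t_{33} = 5; t_{34} = 1; t_{35} = 1; t_{36} = 6; t_{37} = 2; t_{38} = 0; t_{39} = 1; t_{40} = 2; t_{41} = 1; t_{42} = 3; t_{43} = 3; t_{44} = 4; t_{45} = 6; t_{46} = 0; t_{47} = 3; t_{48} = 6; t_{49} = 3; t_{50} = 2.
Since (t_{49}, t_{50}) = (t_1, t_2) = (3, 2) (two consecutive terms determine the rest), the sequence is periodic with period 48.

48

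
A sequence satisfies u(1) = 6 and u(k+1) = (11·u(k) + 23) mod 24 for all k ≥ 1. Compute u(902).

Listing terms: u(1) = 6; u(2) = 17; u(3) = 18; u(4) = 5; u(5) = 6.
Since u(5) = u(1) = 6, the sequence is periodic with period 4.
So u(902) = u(1 + ((902-1) mod 4)) = u(2) = 17.

17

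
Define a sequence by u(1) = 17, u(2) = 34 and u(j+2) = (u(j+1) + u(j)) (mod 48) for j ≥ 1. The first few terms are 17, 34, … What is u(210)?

37

Computing terms: u(1) = 17,  u(2) = 34,  u(3) = 3,  u(4) = 37,  u(5) = 40,  u(6) = 29,  u(7) = 21,  u(8) = 2,  u(9) = 23,  u(10) = 25,  u(11) = 0,  u(12) = 25,  u(13) = 25,  u(14) = 2,  u(15) = 27,  u(16) = 29,  u(17) = 8,  u(18) = 37,  u(19) = 45,  u(20) = 34,  u(21) = 31,  u(22) = 17,  u(23) = 0,  u(24) = 17,  u(25) = 17,  u(26) = 34.
The sequence repeats with period 24.
So u(210) = u(1 + ((210-1) mod 24)) = u(18) = 37.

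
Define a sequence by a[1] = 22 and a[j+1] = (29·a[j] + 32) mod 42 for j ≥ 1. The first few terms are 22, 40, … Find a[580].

a[1] = 22,  a[2] = 40,  a[3] = 16,  a[4] = 34,  a[5] = 10,  a[6] = 28,  a[7] = 4,  a[8] = 22.
The sequence repeats with period 7.
(580 - 1) mod 7 = 5, so a[580] = a[6] = 28.

28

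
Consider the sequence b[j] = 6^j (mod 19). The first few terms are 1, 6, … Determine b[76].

Computing terms: b[0] = 1, b[1] = 6, b[2] = 17, b[3] = 7, b[4] = 4, b[5] = 5, b[6] = 11, b[7] = 9, b[8] = 16, b[9] = 1.
The sequence repeats with period 9.
So b[76] = b[0 + ((76-0) mod 9)] = b[4] = 4.

4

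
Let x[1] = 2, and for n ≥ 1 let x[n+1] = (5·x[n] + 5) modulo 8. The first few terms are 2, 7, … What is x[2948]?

Listing terms: x[1] = 2,  x[2] = 7,  x[3] = 0,  x[4] = 5,  x[5] = 6,  x[6] = 3,  x[7] = 4,  x[8] = 1,  x[9] = 2.
Since x[9] = x[1] = 2, the sequence is periodic with period 8.
So x[2948] = x[1 + ((2948-1) mod 8)] = x[4] = 5.

5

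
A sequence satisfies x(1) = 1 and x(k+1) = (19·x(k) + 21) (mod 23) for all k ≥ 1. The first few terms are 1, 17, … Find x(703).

4

We have x(1) = 1,  x(2) = 17,  x(3) = 22,  x(4) = 2,  x(5) = 13,  x(6) = 15,  x(7) = 7,  x(8) = 16,  x(9) = 3,  x(10) = 9,  x(11) = 8,  x(12) = 12,  x(13) = 19,  x(14) = 14,  x(15) = 11,  x(16) = 0,  x(17) = 21,  x(18) = 6,  x(19) = 20,  x(20) = 10,  x(21) = 4,  x(22) = 5,  x(23) = 1.
The sequence repeats with period 22.
So x(703) = x(1 + ((703-1) mod 22)) = x(21) = 4.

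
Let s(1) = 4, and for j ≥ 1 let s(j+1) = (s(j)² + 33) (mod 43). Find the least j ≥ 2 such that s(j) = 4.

10

s(1) = 4,  s(2) = 6,  s(3) = 26,  s(4) = 21,  s(5) = 1,  s(6) = 34,  s(7) = 28,  s(8) = 0,  s(9) = 33,  s(10) = 4.
Since s(10) = s(1) = 4, the sequence is periodic with period 9.
The value 4 next appears (with j ≥ 2) at s(10).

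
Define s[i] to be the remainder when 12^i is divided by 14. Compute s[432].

Computing terms: s[0] = 1; s[1] = 12; s[2] = 4; s[3] = 6; s[4] = 2; s[5] = 10; s[6] = 8; s[7] = 12.
Since s[7] = s[1] = 12, the sequence is eventually periodic: after a pre-period of length 1 it cycles with period 6.
For i ≥ 1, s[i] depends only on (i - 1) mod 6. (432 - 1) mod 6 = 5, so s[432] = s[6] = 8.

8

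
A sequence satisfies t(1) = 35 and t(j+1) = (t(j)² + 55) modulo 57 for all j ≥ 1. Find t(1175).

Computing terms: t(1) = 35,  t(2) = 26,  t(3) = 47,  t(4) = 41,  t(5) = 26.
Since t(5) = t(2) = 26, the sequence is eventually periodic: after a pre-period of length 1 it cycles with period 3.
For j ≥ 2, t(j) depends only on (j - 2) mod 3. (1175 - 2) mod 3 = 0, so t(1175) = t(2) = 26.

26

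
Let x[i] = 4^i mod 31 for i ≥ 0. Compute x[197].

16

We have x[0] = 1, x[1] = 4, x[2] = 16, x[3] = 2, x[4] = 8, x[5] = 1.
The sequence repeats with period 5.
(197 - 0) mod 5 = 2, so x[197] = x[2] = 16.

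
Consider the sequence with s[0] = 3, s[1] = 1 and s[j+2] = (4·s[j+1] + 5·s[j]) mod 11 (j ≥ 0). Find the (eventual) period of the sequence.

10

Listing terms: s[0] = 3,  s[1] = 1,  s[2] = 8,  s[3] = 4,  s[4] = 1,  s[5] = 2,  s[6] = 2,  s[7] = 7,  s[8] = 5,  s[9] = 0,  s[10] = 3,  s[11] = 1.
The sequence repeats with period 10.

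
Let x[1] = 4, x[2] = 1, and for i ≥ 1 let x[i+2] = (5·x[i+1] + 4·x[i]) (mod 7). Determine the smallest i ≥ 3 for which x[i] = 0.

3

x[1] = 4,  x[2] = 1,  x[3] = 0,  x[4] = 4,  x[5] = 6,  x[6] = 4,  x[7] = 2,  x[8] = 5,  x[9] = 5,  x[10] = 3,  x[11] = 0,  x[12] = 5,  x[13] = 4,  x[14] = 5,  x[15] = 6,  x[16] = 1,  x[17] = 1,  x[18] = 2,  x[19] = 0,  x[20] = 1,  x[21] = 5,  x[22] = 1,  x[23] = 4,  x[24] = 3,  x[25] = 3,  x[26] = 6,  x[27] = 0,  x[28] = 3,  x[29] = 1,  x[30] = 3,  x[31] = 5,  x[32] = 2,  x[33] = 2,  x[34] = 4,  x[35] = 0,  x[36] = 2,  x[37] = 3,  x[38] = 2,  x[39] = 1,  x[40] = 6,  x[41] = 6,  x[42] = 5,  x[43] = 0,  x[44] = 6,  x[45] = 2,  x[46] = 6,  x[47] = 3,  x[48] = 4,  x[49] = 4,  x[50] = 1.
The sequence repeats with period 48.
The value 0 first appears (with i ≥ 3) at x[3].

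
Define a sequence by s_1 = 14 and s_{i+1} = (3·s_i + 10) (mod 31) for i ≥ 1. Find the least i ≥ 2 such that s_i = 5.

Listing terms: s_1 = 14,  s_2 = 21,  s_3 = 11,  s_4 = 12,  s_5 = 15,  s_6 = 24,  s_7 = 20,  s_8 = 8,  s_9 = 3,  s_{10} = 19,  s_{11} = 5,  s_{12} = 25,  s_{13} = 23,  s_{14} = 17,  s_{15} = 30,  s_{16} = 7,  s_{17} = 0,  s_{18} = 10,  s_{19} = 9,  s_{20} = 6,  s_{21} = 28,  s_{22} = 1,  s_{23} = 13,  s_{24} = 18,  s_{25} = 2,  s_{26} = 16,  s_{27} = 27,  s_{28} = 29,  s_{29} = 4,  s_{30} = 22,  s_{31} = 14.
The sequence repeats with period 30.
The value 5 first appears (with i ≥ 2) at s_{11}.

11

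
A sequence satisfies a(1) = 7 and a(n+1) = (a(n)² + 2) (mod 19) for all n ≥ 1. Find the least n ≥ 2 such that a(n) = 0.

Listing terms: a(1) = 7,  a(2) = 13,  a(3) = 0,  a(4) = 2,  a(5) = 6,  a(6) = 0.
Since a(6) = a(3) = 0, the sequence is eventually periodic: after a pre-period of length 2 it cycles with period 3.
The value 0 first appears (with n ≥ 2) at a(3).

3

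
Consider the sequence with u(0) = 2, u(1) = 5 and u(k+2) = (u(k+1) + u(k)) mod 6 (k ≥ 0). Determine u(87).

We have u(0) = 2; u(1) = 5; u(2) = 1; u(3) = 0; u(4) = 1; u(5) = 1; u(6) = 2; u(7) = 3; u(8) = 5; u(9) = 2; u(10) = 1; u(11) = 3; u(12) = 4; u(13) = 1; u(14) = 5; u(15) = 0; u(16) = 5; u(17) = 5; u(18) = 4; u(19) = 3; u(20) = 1; u(21) = 4; u(22) = 5; u(23) = 3; u(24) = 2; u(25) = 5.
The sequence repeats with period 24.
So u(87) = u(0 + ((87-0) mod 24)) = u(15) = 0.

0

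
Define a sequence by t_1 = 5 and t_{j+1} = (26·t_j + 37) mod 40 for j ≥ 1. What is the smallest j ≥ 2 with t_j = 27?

Listing terms: t_1 = 5,  t_2 = 7,  t_3 = 19,  t_4 = 11,  t_5 = 3,  t_6 = 35,  t_7 = 27,  t_8 = 19.
Since t_8 = t_3 = 19, the sequence is eventually periodic: after a pre-period of length 2 it cycles with period 5.
The value 27 first appears (with j ≥ 2) at t_7.

7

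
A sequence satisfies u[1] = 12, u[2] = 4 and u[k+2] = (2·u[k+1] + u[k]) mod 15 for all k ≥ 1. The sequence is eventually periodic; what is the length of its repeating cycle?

Listing terms: u[1] = 12; u[2] = 4; u[3] = 5; u[4] = 14; u[5] = 3; u[6] = 5; u[7] = 13; u[8] = 1; u[9] = 0; u[10] = 1; u[11] = 2; u[12] = 5; u[13] = 12; u[14] = 14; u[15] = 10; u[16] = 4; u[17] = 3; u[18] = 10; u[19] = 8; u[20] = 11; u[21] = 0; u[22] = 11; u[23] = 7; u[24] = 10; u[25] = 12; u[26] = 4.
The sequence repeats with period 24.

24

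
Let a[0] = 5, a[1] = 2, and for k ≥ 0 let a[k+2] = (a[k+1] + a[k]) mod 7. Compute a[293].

4

Computing terms: a[0] = 5, a[1] = 2, a[2] = 0, a[3] = 2, a[4] = 2, a[5] = 4, a[6] = 6, a[7] = 3, a[8] = 2, a[9] = 5, a[10] = 0, a[11] = 5, a[12] = 5, a[13] = 3, a[14] = 1, a[15] = 4, a[16] = 5, a[17] = 2.
Since (a[16], a[17]) = (a[0], a[1]) = (5, 2) (two consecutive terms determine the rest), the sequence is periodic with period 16.
So a[293] = a[0 + ((293-0) mod 16)] = a[5] = 4.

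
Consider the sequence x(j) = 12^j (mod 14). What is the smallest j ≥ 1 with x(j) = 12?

1

Computing terms: x(0) = 1,  x(1) = 12,  x(2) = 4,  x(3) = 6,  x(4) = 2,  x(5) = 10,  x(6) = 8,  x(7) = 12.
Since x(7) = x(1) = 12, the sequence is eventually periodic: after a pre-period of length 1 it cycles with period 6.
The value 12 first appears (with j ≥ 1) at x(1).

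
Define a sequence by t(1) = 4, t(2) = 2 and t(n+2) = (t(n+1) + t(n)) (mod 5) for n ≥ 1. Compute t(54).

t(1) = 4,  t(2) = 2,  t(3) = 1,  t(4) = 3,  t(5) = 4,  t(6) = 2.
The sequence repeats with period 4.
So t(54) = t(1 + ((54-1) mod 4)) = t(2) = 2.

2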